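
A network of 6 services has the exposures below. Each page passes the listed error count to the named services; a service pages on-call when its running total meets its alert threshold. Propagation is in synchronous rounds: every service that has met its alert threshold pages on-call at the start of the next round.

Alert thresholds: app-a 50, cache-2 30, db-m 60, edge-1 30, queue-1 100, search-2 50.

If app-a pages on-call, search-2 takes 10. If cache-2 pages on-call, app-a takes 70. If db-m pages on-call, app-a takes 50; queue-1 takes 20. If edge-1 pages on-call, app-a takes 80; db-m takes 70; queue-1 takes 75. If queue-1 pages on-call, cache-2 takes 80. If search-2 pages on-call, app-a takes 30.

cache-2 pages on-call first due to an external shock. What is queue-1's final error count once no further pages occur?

Round 1 — cache-2 pages on-call (initial).
  app-a: +70 → 70 ≥ 50
Round 2 — app-a pages on-call.
  search-2: +10 → 10 < 50
No further pages.

0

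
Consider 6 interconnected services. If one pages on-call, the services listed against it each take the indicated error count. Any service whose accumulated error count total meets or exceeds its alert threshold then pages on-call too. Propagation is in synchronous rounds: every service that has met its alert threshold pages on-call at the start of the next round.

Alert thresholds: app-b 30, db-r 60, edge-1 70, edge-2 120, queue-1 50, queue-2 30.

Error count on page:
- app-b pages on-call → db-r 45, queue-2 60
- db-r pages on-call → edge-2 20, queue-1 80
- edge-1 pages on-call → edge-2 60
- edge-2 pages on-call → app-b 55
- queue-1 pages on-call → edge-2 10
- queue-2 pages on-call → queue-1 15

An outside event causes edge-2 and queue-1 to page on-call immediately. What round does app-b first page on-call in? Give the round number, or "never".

Round 1 — edge-2, queue-1 page on-call (initial).
  app-b: +55 → 55 ≥ 30
Round 2 — app-b pages on-call.
  db-r: +45 → 45 < 60
  queue-2: +60 → 60 ≥ 30
Round 3 — queue-2 pages on-call.
No further pages.

2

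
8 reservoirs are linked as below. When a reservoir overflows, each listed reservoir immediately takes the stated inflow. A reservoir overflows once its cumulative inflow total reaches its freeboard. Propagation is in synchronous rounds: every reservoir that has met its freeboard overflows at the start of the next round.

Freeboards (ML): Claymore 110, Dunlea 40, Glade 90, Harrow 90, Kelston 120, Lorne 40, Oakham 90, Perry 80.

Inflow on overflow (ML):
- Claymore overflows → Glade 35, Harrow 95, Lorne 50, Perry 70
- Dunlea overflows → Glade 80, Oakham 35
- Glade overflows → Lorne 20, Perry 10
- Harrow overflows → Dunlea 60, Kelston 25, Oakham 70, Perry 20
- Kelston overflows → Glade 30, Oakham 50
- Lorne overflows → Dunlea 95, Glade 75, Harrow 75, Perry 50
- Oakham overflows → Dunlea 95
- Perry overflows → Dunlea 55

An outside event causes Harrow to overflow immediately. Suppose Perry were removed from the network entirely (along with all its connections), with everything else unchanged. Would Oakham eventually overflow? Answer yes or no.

With Perry removed:
Round 1 — Harrow overflows (initial).
  Dunlea: +60 → 60 ≥ 40
  Kelston: +25 → 25 < 120
  Oakham: +70 → 70 < 90
Round 2 — Dunlea overflows.
  Glade: +80 → 80 < 90
  Oakham: +35 → 105 ≥ 90
Round 3 — Oakham overflows.
No further overflows.

yes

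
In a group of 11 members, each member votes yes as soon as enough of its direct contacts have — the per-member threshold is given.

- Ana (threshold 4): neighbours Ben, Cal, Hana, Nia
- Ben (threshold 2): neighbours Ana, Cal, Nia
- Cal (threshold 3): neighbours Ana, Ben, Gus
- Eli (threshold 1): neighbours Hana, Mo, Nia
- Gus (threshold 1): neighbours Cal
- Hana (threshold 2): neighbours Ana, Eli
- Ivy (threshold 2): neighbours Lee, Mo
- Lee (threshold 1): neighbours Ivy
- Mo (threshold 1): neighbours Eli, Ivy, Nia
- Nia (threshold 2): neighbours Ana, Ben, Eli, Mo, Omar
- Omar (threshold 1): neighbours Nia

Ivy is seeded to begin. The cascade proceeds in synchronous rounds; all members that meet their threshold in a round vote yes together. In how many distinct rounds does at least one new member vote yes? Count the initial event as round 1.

Round 1 — Ivy votes yes (initial).
Round 2 — checking thresholds:
  Lee: 1 of 1 neighbours ≥ 1, votes yes.
  Mo: 1 of 3 neighbours ≥ 1, votes yes.
Round 3 — checking thresholds:
  Eli: 1 of 3 neighbours ≥ 1, votes yes.
  Nia: 1 of 5 neighbours < 2, not yet.
Round 4 — checking thresholds:
  Hana: 1 of 2 neighbours < 2, not yet.
  Nia: 2 of 5 neighbours ≥ 2, votes yes.
Round 5 — checking thresholds:
  Ana: 1 of 4 neighbours < 4, not yet.
  Ben: 1 of 3 neighbours < 2, not yet.
  Hana: 1 of 2 neighbours < 2, not yet.
  Omar: 1 of 1 neighbours ≥ 1, votes yes.
Round 6 — no new yes votes; cascade stops.

5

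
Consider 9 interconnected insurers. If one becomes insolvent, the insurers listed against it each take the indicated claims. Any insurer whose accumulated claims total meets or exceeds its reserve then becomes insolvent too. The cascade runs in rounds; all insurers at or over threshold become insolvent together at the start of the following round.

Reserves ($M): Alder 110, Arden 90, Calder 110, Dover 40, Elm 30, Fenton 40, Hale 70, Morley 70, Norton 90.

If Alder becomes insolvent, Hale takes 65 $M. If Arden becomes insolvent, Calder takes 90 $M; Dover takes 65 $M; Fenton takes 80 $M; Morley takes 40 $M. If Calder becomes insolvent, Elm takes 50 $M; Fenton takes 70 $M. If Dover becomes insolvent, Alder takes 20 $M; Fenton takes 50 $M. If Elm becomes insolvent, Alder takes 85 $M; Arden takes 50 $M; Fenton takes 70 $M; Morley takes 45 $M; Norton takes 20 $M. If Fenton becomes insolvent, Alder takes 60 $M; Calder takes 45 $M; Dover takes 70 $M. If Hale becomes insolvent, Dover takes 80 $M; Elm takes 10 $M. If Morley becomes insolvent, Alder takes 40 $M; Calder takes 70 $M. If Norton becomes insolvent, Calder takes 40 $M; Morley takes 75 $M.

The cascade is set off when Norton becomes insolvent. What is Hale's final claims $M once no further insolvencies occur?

Round 1 — Norton becomes insolvent (initial).
  Calder: +40 → 40 < 110
  Morley: +75 → 75 ≥ 70
Round 2 — Morley becomes insolvent.
  Alder: +40 → 40 < 110
  Calder: +70 → 110 ≥ 110
Round 3 — Calder becomes insolvent.
  Elm: +50 → 50 ≥ 30
  Fenton: +70 → 70 ≥ 40
Round 4 — Elm, Fenton become insolvent.
  Alder: +85+60 → 185 ≥ 110
  Arden: +50 → 50 < 90
  Dover: +70 → 70 ≥ 40
Round 5 — Alder, Dover become insolvent.
  Hale: +65 → 65 < 70
No further insolvencies.

65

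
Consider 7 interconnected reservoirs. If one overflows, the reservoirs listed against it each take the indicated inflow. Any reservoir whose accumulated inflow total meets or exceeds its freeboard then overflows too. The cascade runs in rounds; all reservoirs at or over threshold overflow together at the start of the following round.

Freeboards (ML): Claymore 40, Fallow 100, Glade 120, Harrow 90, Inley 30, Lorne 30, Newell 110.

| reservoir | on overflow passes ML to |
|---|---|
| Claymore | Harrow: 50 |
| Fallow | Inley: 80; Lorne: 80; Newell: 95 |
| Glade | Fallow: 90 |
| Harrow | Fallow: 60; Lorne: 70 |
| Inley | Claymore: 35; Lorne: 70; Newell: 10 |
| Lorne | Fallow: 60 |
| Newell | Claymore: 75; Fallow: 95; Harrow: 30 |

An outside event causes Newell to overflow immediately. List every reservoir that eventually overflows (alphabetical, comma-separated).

Claymore, Newell

Round 1 — Newell overflows (initial).
  Claymore: +75 → 75 ≥ 40
  Fallow: +95 → 95 < 100
  Harrow: +30 → 30 < 90
Round 2 — Claymore overflows.
  Harrow: +50 → 80 < 90
No further overflows.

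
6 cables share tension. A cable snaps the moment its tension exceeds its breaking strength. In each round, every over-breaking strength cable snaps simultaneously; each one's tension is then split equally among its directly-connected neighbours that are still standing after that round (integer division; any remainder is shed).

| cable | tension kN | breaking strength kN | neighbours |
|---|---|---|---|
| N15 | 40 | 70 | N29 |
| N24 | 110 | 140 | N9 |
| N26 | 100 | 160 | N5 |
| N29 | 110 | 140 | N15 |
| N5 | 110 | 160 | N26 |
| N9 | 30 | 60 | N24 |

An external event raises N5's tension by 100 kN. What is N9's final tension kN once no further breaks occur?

Round 1 — N5 at 210 > 160. N5 snaps.
  N5 sheds 210 kN to N26: 210 each.
    N26: 100+210 = 310 > 160
Round 2 — N26 snaps.
  N26 sheds 310 kN: no online neighbours, lost.
No further breaks.

30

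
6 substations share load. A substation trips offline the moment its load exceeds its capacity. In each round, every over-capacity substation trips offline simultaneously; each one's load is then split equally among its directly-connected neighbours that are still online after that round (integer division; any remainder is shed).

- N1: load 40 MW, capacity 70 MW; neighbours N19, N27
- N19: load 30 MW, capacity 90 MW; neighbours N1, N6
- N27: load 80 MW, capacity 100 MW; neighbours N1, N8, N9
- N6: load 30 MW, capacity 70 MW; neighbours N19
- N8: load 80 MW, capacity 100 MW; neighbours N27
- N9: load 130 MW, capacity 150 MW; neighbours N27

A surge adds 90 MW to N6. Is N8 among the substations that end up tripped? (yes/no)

yes

Round 1 — N6 at 120 > 70. N6 trips offline.
  N6 sheds 120 MW to N19: 120 each.
    N19: 30+120 = 150 > 90
Round 2 — N19 trips offline.
  N19 sheds 150 MW to N1: 150 each.
    N1: 40+150 = 190 > 70
Round 3 — N1 trips offline.
  N1 sheds 190 MW to N27: 190 each.
    N27: 80+190 = 270 > 100
Round 4 — N27 trips offline.
  N27 sheds 270 MW to N8, N9: 135 each.
    N8: 80+135 = 215 > 100
    N9: 130+135 = 265 > 150
Round 5 — N8, N9 trip offline.
  N8 sheds 215 MW: no online neighbours, lost.
  N9 sheds 265 MW: no online neighbours, lost.
No further trips.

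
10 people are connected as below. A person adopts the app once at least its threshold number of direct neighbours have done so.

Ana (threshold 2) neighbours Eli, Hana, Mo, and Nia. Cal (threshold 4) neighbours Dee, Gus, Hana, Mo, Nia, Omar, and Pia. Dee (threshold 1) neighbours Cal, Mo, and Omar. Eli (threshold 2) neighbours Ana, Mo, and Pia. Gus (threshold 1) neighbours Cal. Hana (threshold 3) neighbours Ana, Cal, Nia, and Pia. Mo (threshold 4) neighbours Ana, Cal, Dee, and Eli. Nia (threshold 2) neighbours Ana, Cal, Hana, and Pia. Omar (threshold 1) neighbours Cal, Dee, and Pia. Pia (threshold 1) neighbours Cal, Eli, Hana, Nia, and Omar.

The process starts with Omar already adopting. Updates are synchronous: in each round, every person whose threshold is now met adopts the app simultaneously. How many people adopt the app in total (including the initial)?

Round 1 — Omar adopts the app (initial).
Round 2 — checking thresholds:
  Cal: 1 of 7 neighbours < 4, not yet.
  Dee: 1 of 3 neighbours ≥ 1, adopts the app.
  Pia: 1 of 5 neighbours ≥ 1, adopts the app.
Round 3 — no new adoptions; cascade stops.

3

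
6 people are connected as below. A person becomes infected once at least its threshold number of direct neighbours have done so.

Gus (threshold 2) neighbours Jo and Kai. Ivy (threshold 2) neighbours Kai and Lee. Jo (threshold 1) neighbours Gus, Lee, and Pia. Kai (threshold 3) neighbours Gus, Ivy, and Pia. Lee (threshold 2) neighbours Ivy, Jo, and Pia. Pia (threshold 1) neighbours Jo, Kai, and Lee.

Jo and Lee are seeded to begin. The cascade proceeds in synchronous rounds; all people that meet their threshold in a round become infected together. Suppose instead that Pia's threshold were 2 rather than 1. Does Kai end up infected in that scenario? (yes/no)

no

With Pia's threshold at 2:
Round 1 — Jo, Lee become infected (initial).
Round 2 — checking thresholds:
  Gus: 1 of 2 neighbours < 2, not yet.
  Ivy: 1 of 2 neighbours < 2, not yet.
  Pia: 2 of 3 neighbours ≥ 2, becomes infected.
Round 3 — no new infections; cascade stops.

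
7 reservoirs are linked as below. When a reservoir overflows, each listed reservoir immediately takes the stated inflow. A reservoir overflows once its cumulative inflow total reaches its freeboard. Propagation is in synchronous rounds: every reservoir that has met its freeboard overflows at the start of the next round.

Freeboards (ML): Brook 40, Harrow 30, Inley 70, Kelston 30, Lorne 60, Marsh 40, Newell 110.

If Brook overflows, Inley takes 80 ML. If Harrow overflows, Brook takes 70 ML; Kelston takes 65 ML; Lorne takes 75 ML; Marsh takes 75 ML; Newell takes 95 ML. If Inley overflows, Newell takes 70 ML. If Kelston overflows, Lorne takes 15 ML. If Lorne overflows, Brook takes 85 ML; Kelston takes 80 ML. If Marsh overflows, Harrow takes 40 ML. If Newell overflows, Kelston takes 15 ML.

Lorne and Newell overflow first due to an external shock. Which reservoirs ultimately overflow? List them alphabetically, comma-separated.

Brook, Inley, Kelston, Lorne, Newell

Round 1 — Lorne, Newell overflow (initial).
  Brook: +85 → 85 ≥ 40
  Kelston: +80+15 → 95 ≥ 30
Round 2 — Brook, Kelston overflow.
  Inley: +80 → 80 ≥ 70
Round 3 — Inley overflows.
No further overflows.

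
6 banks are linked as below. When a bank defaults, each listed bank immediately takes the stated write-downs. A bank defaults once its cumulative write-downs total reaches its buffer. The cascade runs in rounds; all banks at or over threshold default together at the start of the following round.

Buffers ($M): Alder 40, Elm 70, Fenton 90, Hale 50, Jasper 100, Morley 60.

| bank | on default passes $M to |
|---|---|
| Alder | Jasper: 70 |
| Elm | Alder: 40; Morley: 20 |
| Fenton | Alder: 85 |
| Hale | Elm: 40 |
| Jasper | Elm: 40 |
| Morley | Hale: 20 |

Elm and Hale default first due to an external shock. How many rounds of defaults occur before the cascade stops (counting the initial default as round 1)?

Round 1 — Elm, Hale default (initial).
  Alder: +40 → 40 ≥ 40
  Morley: +20 → 20 < 60
Round 2 — Alder defaults.
  Jasper: +70 → 70 < 100
No further defaults.

2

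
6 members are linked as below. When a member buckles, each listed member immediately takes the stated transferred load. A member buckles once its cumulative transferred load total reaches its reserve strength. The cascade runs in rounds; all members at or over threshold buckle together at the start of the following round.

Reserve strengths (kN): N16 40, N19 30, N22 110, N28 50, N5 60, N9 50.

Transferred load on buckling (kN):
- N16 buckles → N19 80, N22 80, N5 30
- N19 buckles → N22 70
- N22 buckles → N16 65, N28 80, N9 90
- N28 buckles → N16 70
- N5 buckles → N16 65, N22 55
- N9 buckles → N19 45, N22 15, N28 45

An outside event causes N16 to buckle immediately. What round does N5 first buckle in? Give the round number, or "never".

Round 1 — N16 buckles (initial).
  N19: +80 → 80 ≥ 30
  N22: +80 → 80 < 110
  N5: +30 → 30 < 60
Round 2 — N19 buckles.
  N22: +70 → 150 ≥ 110
Round 3 — N22 buckles.
  N28: +80 → 80 ≥ 50
  N9: +90 → 90 ≥ 50
Round 4 — N28, N9 buckle.
No further bucklings.

never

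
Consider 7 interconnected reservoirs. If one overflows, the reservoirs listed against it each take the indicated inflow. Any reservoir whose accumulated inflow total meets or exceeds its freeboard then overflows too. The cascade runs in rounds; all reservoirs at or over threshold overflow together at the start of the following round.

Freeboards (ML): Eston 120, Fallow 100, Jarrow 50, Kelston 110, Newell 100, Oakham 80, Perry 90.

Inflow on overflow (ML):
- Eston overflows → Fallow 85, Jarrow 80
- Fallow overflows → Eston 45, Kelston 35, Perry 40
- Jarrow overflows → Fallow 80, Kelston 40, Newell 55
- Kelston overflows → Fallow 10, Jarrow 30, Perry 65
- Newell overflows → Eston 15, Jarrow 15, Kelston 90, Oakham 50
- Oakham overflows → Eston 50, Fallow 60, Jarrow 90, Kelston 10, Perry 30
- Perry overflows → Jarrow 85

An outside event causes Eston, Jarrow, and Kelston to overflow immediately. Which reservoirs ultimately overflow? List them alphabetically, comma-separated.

Eston, Fallow, Jarrow, Kelston, Perry

Round 1 — Eston, Jarrow, Kelston overflow (initial).
  Fallow: +85+80+10 → 175 ≥ 100
  Newell: +55 → 55 < 100
  Perry: +65 → 65 < 90
Round 2 — Fallow overflows.
  Perry: +40 → 105 ≥ 90
Round 3 — Perry overflows.
No further overflows.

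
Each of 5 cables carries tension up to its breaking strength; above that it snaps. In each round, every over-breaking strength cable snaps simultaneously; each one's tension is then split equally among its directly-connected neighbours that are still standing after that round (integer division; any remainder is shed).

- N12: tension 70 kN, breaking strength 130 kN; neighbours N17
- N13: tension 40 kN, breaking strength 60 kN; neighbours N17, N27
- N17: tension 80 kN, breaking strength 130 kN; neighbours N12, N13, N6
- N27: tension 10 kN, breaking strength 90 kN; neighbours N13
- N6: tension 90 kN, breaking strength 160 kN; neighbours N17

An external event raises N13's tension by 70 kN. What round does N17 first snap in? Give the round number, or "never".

Round 1 — N13 at 110 > 60. N13 snaps.
  N13 sheds 110 kN to N17, N27: 55 each.
    N17: 80+55 = 135 > 130
    N27: 10+55 = 65 ≤ 90
Round 2 — N17 snaps.
  N17 sheds 135 kN to N12, N6: 67 each (1 lost).
    N12: 70+67 = 137 > 130
    N6: 90+67 = 157 ≤ 160
Round 3 — N12 snaps.
  N12 sheds 137 kN: no online neighbours, lost.
No further breaks.

2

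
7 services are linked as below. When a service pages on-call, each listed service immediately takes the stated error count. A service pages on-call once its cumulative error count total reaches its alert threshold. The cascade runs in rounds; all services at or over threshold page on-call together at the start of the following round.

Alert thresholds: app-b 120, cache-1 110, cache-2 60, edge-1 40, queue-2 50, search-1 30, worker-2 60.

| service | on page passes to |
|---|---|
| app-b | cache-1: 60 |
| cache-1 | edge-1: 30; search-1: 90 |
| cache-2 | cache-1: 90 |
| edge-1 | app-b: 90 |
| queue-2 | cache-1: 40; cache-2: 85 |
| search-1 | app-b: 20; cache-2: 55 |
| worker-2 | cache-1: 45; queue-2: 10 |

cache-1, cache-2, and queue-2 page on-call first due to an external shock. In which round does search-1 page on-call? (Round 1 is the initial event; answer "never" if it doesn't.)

Round 1 — cache-1, cache-2, queue-2 page on-call (initial).
  edge-1: +30 → 30 < 40
  search-1: +90 → 90 ≥ 30
Round 2 — search-1 pages on-call.
  app-b: +20 → 20 < 120
No further pages.

2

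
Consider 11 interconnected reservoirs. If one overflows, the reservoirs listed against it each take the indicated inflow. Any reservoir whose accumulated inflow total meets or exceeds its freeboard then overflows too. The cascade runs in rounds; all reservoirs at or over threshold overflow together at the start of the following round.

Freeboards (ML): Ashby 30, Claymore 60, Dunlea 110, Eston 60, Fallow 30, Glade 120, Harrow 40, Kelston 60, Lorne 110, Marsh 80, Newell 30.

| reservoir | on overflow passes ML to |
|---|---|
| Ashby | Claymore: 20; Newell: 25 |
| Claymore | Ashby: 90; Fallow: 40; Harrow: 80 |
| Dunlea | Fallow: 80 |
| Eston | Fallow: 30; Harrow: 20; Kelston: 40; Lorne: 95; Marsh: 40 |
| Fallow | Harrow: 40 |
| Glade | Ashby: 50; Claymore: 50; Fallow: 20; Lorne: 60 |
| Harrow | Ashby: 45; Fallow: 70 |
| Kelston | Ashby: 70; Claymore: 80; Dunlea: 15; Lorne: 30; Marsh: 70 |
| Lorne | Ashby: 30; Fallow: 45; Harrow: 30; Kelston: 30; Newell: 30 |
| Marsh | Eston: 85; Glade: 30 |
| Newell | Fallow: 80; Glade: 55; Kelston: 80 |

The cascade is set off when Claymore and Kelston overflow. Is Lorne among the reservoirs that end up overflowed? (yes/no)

no

Round 1 — Claymore, Kelston overflow (initial).
  Ashby: +90+70 → 160 ≥ 30
  Dunlea: +15 → 15 < 110
  Fallow: +40 → 40 ≥ 30
  Harrow: +80 → 80 ≥ 40
  Lorne: +30 → 30 < 110
  Marsh: +70 → 70 < 80
Round 2 — Ashby, Fallow, Harrow overflow.
  Newell: +25 → 25 < 30
No further overflows.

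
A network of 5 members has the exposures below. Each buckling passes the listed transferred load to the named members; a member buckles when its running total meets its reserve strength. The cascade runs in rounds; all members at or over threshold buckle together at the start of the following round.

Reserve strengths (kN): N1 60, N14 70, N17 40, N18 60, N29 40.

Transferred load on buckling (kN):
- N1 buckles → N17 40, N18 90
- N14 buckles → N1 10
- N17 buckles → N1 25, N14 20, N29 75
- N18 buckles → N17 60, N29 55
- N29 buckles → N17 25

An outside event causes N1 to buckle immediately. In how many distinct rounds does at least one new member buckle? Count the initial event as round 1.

Round 1 — N1 buckles (initial).
  N17: +40 → 40 ≥ 40
  N18: +90 → 90 ≥ 60
Round 2 — N17, N18 buckle.
  N14: +20 → 20 < 70
  N29: +75+55 → 130 ≥ 40
Round 3 — N29 buckles.
No further bucklings.

3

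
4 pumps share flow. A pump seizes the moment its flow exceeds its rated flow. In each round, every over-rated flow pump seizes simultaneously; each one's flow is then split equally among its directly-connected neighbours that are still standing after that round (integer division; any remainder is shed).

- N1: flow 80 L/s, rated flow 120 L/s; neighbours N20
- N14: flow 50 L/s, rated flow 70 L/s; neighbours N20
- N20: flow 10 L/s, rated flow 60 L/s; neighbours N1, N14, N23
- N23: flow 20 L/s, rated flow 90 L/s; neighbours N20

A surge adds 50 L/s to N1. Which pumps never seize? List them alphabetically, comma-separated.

Round 1 — N1 at 130 > 120. N1 seizes.
  N1 sheds 130 L/s to N20: 130 each.
    N20: 10+130 = 140 > 60
Round 2 — N20 seizes.
  N20 sheds 140 L/s to N14, N23: 70 each.
    N14: 50+70 = 120 > 70
    N23: 20+70 = 90 ≤ 90
Round 3 — N14 seizes.
  N14 sheds 120 L/s: no online neighbours, lost.
No further seizures.

N23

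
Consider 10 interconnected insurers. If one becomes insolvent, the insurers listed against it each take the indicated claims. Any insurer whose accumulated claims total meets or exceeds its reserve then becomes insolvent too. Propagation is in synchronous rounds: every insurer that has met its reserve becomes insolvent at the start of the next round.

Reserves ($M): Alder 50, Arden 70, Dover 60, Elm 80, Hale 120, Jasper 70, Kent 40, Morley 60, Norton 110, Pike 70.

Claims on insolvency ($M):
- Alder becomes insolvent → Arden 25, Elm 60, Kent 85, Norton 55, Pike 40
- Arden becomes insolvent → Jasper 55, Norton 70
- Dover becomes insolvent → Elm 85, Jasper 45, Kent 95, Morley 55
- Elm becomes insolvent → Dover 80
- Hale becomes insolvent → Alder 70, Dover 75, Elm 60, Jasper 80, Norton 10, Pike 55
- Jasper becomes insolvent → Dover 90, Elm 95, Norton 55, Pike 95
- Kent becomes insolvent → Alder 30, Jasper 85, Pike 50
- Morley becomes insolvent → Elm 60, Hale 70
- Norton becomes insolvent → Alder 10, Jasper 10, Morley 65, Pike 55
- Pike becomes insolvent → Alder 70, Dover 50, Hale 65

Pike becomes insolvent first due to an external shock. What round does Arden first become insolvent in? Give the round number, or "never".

Round 1 — Pike becomes insolvent (initial).
  Alder: +70 → 70 ≥ 50
  Dover: +50 → 50 < 60
  Hale: +65 → 65 < 120
Round 2 — Alder becomes insolvent.
  Arden: +25 → 25 < 70
  Elm: +60 → 60 < 80
  Kent: +85 → 85 ≥ 40
  Norton: +55 → 55 < 110
Round 3 — Kent becomes insolvent.
  Jasper: +85 → 85 ≥ 70
Round 4 — Jasper becomes insolvent.
  Dover: +90 → 140 ≥ 60
  Elm: +95 → 155 ≥ 80
  Norton: +55 → 110 ≥ 110
Round 5 — Dover, Elm, Norton become insolvent.
  Morley: +55+65 → 120 ≥ 60
Round 6 — Morley becomes insolvent.
  Hale: +70 → 135 ≥ 120
Round 7 — Hale becomes insolvent.
No further insolvencies.

never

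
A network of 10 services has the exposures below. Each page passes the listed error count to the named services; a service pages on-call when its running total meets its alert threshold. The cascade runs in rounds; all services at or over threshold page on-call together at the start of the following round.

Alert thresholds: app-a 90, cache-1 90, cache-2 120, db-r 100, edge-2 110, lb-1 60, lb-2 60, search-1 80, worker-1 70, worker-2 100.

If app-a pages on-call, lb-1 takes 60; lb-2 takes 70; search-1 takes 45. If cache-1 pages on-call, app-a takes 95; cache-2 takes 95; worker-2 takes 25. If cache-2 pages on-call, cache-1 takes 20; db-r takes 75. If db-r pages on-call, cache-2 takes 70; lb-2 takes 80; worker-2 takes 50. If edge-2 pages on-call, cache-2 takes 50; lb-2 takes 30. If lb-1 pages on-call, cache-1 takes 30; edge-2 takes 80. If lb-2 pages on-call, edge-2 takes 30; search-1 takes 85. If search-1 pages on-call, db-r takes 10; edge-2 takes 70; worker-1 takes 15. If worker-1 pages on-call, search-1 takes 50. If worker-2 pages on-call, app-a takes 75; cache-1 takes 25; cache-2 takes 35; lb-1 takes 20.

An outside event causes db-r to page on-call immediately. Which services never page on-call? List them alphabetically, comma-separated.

app-a, cache-1, cache-2, edge-2, lb-1, worker-1, worker-2

Round 1 — db-r pages on-call (initial).
  cache-2: +70 → 70 < 120
  lb-2: +80 → 80 ≥ 60
  worker-2: +50 → 50 < 100
Round 2 — lb-2 pages on-call.
  edge-2: +30 → 30 < 110
  search-1: +85 → 85 ≥ 80
Round 3 — search-1 pages on-call.
  edge-2: +70 → 100 < 110
  worker-1: +15 → 15 < 70
No further pages.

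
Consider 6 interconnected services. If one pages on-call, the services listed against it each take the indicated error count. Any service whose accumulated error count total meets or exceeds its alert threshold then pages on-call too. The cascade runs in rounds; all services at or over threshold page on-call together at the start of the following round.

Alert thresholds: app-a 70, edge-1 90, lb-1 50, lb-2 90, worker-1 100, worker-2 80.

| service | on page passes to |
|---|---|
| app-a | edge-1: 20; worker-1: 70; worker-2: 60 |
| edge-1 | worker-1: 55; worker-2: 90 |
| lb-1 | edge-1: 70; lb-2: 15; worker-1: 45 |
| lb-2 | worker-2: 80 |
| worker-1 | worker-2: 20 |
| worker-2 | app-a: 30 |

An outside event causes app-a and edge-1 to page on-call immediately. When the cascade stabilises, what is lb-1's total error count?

0

Round 1 — app-a, edge-1 page on-call (initial).
  worker-1: +70+55 → 125 ≥ 100
  worker-2: +60+90 → 150 ≥ 80
Round 2 — worker-1, worker-2 page on-call.
No further pages.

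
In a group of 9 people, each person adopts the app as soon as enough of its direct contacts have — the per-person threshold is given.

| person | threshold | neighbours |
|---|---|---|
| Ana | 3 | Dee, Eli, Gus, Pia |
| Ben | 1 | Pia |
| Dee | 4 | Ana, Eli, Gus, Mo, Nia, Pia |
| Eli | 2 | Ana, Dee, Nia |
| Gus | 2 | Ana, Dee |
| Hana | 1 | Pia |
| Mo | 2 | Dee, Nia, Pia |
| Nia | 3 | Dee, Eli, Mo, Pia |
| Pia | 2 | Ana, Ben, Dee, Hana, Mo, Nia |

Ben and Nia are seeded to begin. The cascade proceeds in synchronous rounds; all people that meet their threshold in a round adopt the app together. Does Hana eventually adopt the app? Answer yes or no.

yes

Round 1 — Ben, Nia adopt the app (initial).
Round 2 — checking thresholds:
  Dee: 1 of 6 neighbours < 4, not yet.
  Eli: 1 of 3 neighbours < 2, not yet.
  Mo: 1 of 3 neighbours < 2, not yet.
  Pia: 2 of 6 neighbours ≥ 2, adopts the app.
Round 3 — checking thresholds:
  Ana: 1 of 4 neighbours < 3, not yet.
  Dee: 2 of 6 neighbours < 4, not yet.
  Eli: 1 of 3 neighbours < 2, not yet.
  Hana: 1 of 1 neighbours ≥ 1, adopts the app.
  Mo: 2 of 3 neighbours ≥ 2, adopts the app.
Round 4 — no new adoptions; cascade stops.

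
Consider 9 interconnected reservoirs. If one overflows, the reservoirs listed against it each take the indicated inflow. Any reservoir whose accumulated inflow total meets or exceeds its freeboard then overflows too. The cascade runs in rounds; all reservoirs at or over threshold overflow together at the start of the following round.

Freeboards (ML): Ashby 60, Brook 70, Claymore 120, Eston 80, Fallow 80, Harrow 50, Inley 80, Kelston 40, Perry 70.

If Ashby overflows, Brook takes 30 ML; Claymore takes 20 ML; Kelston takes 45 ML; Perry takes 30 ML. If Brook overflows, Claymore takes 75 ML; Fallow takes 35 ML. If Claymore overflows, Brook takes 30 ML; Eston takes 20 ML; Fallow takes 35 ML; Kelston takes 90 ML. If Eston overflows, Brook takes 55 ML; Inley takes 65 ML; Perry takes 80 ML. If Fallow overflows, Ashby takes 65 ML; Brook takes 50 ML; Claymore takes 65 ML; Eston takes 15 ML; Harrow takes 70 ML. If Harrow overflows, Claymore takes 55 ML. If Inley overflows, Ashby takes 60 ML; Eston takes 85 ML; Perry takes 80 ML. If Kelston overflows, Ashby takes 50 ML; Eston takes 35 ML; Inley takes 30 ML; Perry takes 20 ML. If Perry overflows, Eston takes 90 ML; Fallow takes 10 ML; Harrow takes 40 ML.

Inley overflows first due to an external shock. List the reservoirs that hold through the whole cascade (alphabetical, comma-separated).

Round 1 — Inley overflows (initial).
  Ashby: +60 → 60 ≥ 60
  Eston: +85 → 85 ≥ 80
  Perry: +80 → 80 ≥ 70
Round 2 — Ashby, Eston, Perry overflow.
  Brook: +30+55 → 85 ≥ 70
  Claymore: +20 → 20 < 120
  Fallow: +10 → 10 < 80
  Harrow: +40 → 40 < 50
  Kelston: +45 → 45 ≥ 40
Round 3 — Brook, Kelston overflow.
  Claymore: +75 → 95 < 120
  Fallow: +35 → 45 < 80
No further overflows.

Claymore, Fallow, Harrow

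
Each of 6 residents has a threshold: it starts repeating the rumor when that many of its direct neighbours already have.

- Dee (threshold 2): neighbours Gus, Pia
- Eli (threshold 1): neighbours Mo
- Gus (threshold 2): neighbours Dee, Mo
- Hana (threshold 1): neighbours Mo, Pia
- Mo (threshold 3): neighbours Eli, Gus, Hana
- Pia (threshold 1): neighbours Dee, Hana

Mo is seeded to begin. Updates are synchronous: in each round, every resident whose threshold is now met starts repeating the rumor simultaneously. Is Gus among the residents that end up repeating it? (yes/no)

no

Round 1 — Mo starts repeating the rumor (initial).
Round 2 — checking thresholds:
  Eli: 1 of 1 neighbours ≥ 1, starts repeating the rumor.
  Gus: 1 of 2 neighbours < 2, holds.
  Hana: 1 of 2 neighbours ≥ 1, starts repeating the rumor.
Round 3 — checking thresholds:
  Gus: 1 of 2 neighbours < 2, holds.
  Pia: 1 of 2 neighbours ≥ 1, starts repeating the rumor.
Round 4 — no new spreads; cascade stops.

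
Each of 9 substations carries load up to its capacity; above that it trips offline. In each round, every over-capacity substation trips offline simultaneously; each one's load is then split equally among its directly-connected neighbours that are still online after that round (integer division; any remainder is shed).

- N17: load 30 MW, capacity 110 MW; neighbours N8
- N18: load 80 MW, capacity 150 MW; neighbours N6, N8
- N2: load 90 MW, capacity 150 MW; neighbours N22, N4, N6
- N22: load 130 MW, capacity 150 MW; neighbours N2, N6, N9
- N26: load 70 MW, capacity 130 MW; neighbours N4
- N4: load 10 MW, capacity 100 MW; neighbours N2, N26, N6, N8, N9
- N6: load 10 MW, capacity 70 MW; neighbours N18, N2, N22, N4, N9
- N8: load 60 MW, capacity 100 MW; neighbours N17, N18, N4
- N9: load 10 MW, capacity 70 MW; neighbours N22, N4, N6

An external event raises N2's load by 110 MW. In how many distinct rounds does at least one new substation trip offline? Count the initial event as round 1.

5

Round 1 — N2 at 200 > 150. N2 trips offline.
  N2 sheds 200 MW to N22, N4, N6: 66 each (2 lost).
    N22: 130+66 = 196 > 150
    N4: 10+66 = 76 ≤ 100
    N6: 10+66 = 76 > 70
Round 2 — N22, N6 trip offline.
  N22 sheds 196 MW to N9: 196 each.
    N9: 10+196 = 206 > 70
  N6 sheds 76 MW to N18, N4, N9: 25 each (1 lost).
    N18: 80+25 = 105 ≤ 150
    N4: 76+25 = 101 > 100
    N9: 206+25 = 231 > 70
Round 3 — N4, N9 trip offline.
  N4 sheds 101 MW to N26, N8: 50 each (1 lost).
    N26: 70+50 = 120 ≤ 130
    N8: 60+50 = 110 > 100
  N9 sheds 231 MW: no online neighbours, lost.
Round 4 — N8 trips offline.
  N8 sheds 110 MW to N17, N18: 55 each.
    N17: 30+55 = 85 ≤ 110
    N18: 105+55 = 160 > 150
Round 5 — N18 trips offline.
  N18 sheds 160 MW: no online neighbours, lost.
No further trips.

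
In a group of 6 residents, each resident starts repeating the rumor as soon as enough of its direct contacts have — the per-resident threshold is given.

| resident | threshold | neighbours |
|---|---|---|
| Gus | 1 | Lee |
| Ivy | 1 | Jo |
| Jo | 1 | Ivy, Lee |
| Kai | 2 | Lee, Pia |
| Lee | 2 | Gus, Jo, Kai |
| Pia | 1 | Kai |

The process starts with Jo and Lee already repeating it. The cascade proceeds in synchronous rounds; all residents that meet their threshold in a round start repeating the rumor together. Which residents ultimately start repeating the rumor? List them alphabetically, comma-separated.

Round 1 — Jo, Lee start repeating the rumor (initial).
Round 2 — checking thresholds:
  Gus: 1 of 1 neighbours ≥ 1, starts repeating the rumor.
  Ivy: 1 of 1 neighbours ≥ 1, starts repeating the rumor.
  Kai: 1 of 2 neighbours < 2, holds.
Round 3 — no new spreads; cascade stops.

Gus, Ivy, Jo, Lee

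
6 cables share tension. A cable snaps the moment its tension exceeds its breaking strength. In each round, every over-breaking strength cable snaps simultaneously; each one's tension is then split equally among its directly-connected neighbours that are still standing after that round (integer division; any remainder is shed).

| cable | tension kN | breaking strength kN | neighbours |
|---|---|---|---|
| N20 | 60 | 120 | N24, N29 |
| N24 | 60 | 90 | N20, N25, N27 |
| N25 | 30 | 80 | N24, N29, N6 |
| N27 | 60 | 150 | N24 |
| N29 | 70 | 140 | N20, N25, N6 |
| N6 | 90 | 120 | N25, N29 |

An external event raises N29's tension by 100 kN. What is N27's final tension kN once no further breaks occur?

133

Round 1 — N29 at 170 > 140. N29 snaps.
  N29 sheds 170 kN to N20, N25, N6: 56 each (2 lost).
    N20: 60+56 = 116 ≤ 120
    N25: 30+56 = 86 > 80
    N6: 90+56 = 146 > 120
Round 2 — N25, N6 snap.
  N25 sheds 86 kN to N24: 86 each.
    N24: 60+86 = 146 > 90
  N6 sheds 146 kN: no online neighbours, lost.
Round 3 — N24 snaps.
  N24 sheds 146 kN to N20, N27: 73 each.
    N20: 116+73 = 189 > 120
    N27: 60+73 = 133 ≤ 150
Round 4 — N20 snaps.
  N20 sheds 189 kN: no online neighbours, lost.
No further breaks.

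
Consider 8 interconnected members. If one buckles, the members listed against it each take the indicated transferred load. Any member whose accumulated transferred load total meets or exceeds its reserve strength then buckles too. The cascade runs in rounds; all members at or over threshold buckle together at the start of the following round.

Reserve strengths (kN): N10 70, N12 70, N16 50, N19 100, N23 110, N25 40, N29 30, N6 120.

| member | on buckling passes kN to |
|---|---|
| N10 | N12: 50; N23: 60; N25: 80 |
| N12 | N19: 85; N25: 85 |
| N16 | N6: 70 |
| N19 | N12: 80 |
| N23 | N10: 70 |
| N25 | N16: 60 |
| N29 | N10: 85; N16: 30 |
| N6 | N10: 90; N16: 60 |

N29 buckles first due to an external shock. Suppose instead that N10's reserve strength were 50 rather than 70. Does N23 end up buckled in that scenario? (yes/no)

no

With N10's reserve strength at 50:
Round 1 — N29 buckles (initial).
  N10: +85 → 85 ≥ 50
  N16: +30 → 30 < 50
Round 2 — N10 buckles.
  N12: +50 → 50 < 70
  N23: +60 → 60 < 110
  N25: +80 → 80 ≥ 40
Round 3 — N25 buckles.
  N16: +60 → 90 ≥ 50
Round 4 — N16 buckles.
  N6: +70 → 70 < 120
No further bucklings.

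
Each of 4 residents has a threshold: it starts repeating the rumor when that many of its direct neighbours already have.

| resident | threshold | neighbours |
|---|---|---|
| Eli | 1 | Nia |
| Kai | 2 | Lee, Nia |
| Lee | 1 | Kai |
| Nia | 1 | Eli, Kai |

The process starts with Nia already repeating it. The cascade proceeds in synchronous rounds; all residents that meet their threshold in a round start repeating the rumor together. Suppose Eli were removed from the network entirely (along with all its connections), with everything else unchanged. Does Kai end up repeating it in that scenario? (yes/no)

no

With Eli removed:
Round 1 — Nia starts repeating the rumor (initial).
Round 2 — no new spreads; cascade stops.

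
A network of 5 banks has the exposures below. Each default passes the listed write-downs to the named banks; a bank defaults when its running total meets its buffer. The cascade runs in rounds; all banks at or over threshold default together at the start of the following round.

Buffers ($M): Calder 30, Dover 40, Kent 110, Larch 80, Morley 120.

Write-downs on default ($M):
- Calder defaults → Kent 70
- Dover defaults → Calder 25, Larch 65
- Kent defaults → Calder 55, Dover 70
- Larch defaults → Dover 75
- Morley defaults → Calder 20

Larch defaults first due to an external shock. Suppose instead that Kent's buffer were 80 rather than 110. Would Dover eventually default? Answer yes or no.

yes

With Kent's buffer at 80:
Round 1 — Larch defaults (initial).
  Dover: +75 → 75 ≥ 40
Round 2 — Dover defaults.
  Calder: +25 → 25 < 30
No further defaults.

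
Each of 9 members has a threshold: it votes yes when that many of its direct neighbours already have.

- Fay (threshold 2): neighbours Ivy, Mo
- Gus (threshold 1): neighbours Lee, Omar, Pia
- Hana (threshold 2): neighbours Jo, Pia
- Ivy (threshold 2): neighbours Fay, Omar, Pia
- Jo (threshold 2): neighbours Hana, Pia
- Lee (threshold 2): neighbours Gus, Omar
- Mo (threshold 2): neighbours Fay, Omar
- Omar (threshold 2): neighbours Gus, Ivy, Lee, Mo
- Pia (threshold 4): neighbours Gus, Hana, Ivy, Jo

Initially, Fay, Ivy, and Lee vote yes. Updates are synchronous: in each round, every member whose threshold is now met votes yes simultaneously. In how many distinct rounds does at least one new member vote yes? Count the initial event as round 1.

Round 1 — Fay, Ivy, Lee vote yes (initial).
Round 2 — checking thresholds:
  Gus: 1 of 3 neighbours ≥ 1, votes yes.
  Mo: 1 of 2 neighbours < 2, holds.
  Omar: 2 of 4 neighbours ≥ 2, votes yes.
  Pia: 1 of 4 neighbours < 4, holds.
Round 3 — checking thresholds:
  Mo: 2 of 2 neighbours ≥ 2, votes yes.
  Pia: 2 of 4 neighbours < 4, holds.
Round 4 — no new yes votes; cascade stops.

3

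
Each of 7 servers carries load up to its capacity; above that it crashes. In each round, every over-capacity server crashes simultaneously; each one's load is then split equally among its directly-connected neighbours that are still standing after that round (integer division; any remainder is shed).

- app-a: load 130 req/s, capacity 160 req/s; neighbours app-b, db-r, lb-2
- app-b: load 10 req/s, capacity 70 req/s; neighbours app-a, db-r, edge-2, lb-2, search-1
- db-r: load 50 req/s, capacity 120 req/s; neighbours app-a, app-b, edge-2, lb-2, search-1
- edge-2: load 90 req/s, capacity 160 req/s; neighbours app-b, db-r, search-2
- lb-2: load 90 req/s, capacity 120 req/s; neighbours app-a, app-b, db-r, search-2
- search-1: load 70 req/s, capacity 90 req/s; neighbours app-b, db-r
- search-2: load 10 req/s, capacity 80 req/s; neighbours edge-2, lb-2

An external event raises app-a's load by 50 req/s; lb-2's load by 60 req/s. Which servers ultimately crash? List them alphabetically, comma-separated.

app-a, app-b, db-r, edge-2, lb-2, search-1, search-2

Round 1 — app-a at 180 > 160; lb-2 at 150 > 120. app-a, lb-2 crash.
  app-a sheds 180 req/s to app-b, db-r: 90 each.
    app-b: 10+90 = 100 > 70
    db-r: 50+90 = 140 > 120
  lb-2 sheds 150 req/s to app-b, db-r, search-2: 50 each.
    app-b: 100+50 = 150 > 70
    db-r: 140+50 = 190 > 120
    search-2: 10+50 = 60 ≤ 80
Round 2 — app-b, db-r crash.
  app-b sheds 150 req/s to edge-2, search-1: 75 each.
    edge-2: 90+75 = 165 > 160
    search-1: 70+75 = 145 > 90
  db-r sheds 190 req/s to edge-2, search-1: 95 each.
    edge-2: 165+95 = 260 > 160
    search-1: 145+95 = 240 > 90
Round 3 — edge-2, search-1 crash.
  edge-2 sheds 260 req/s to search-2: 260 each.
    search-2: 60+260 = 320 > 80
  search-1 sheds 240 req/s: no online neighbours, lost.
Round 4 — search-2 crashes.
  search-2 sheds 320 req/s: no online neighbours, lost.
No further crashes.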